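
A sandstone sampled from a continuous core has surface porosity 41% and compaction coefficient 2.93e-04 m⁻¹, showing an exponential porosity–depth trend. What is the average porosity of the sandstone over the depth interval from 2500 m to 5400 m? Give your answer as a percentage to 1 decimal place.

Working in km (1 km = 1000 m; β in km⁻¹ = β in m⁻¹ × 1000):
⟨n⟩ = (1/(z₂−z₁)) ∫ n₀ e^(−βz) dz = n₀·(e^(−β·z₁) − e^(−β·z₂)) / (β·(z₂−z₁))
e^(−0.293×2.5) = 0.4807; e^(−0.293×5.4) = 0.2055
⟨n⟩ = 0.41 × (0.4807 − 0.2055) / (0.293 × 2.9) = 0.41 × 0.3239 = 0.1328

13.3%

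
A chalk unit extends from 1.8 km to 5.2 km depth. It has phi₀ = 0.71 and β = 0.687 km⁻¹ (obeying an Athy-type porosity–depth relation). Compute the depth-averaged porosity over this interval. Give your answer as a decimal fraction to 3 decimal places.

⟨phi⟩ = (1/(d₂−d₁)) ∫ phi₀ e^(−βd) dd = phi₀·(e^(−β·d₁) − e^(−β·d₂)) / (β·(d₂−d₁))
e^(−0.687×1.8) = 0.2904; e^(−0.687×5.2) = 0.0281
⟨phi⟩ = 0.71 × (0.2904 − 0.0281) / (0.687 × 3.4) = 0.71 × 0.1123 = 0.0797

0.080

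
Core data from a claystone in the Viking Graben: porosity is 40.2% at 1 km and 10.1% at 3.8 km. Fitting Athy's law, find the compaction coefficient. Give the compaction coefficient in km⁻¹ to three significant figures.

Athy: n(z) = n₀ e^(−cz) ⇒ n₁/n₂ = e^{c(z₂−z₁)} ⇒ c = ln(n₁/n₂)/(z₂−z₁)
c = ln(0.402/0.101) / (3.8 − 1) = ln(3.98) / 2.8 = 1.3813 / 2.8 = 0.4933 km⁻¹

0.493 km⁻¹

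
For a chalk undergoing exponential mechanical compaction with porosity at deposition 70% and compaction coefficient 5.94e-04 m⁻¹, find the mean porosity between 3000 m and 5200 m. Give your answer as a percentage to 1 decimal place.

6.6%

Working in km (1 km = 1000 m; k in km⁻¹ = k in m⁻¹ × 1000):
⟨φ⟩ = (1/(z₂−z₁)) ∫ φ₀ e^(−kz) dz = φ₀·(e^(−k·z₁) − e^(−k·z₂)) / (k·(z₂−z₁))
e^(−0.594×3) = 0.1683; e^(−0.594×5.2) = 0.0456
⟨φ⟩ = 0.7 × (0.1683 − 0.0456) / (0.594 × 2.2) = 0.7 × 0.0939 = 0.0657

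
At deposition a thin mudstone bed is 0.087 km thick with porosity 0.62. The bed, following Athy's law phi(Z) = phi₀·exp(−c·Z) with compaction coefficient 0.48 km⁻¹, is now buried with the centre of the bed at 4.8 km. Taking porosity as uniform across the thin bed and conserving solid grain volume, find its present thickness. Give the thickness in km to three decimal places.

Porosity at 4.8 km: phi = 0.62·exp(−0.48×4.8) = 0.0619
Solid-volume conservation: h(1−phi) = h₀(1−phi₀) ⇒ h = h₀·(1−phi₀)/(1−phi)
h = 0.087 × (1 − 0.62)/(1 − 0.0619) = 0.087 × 0.4051 = 0.0352 km

0.035 km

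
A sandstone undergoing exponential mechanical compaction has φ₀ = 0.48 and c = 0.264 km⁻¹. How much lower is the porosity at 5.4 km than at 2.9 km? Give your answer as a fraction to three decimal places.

φ(2.9) = 0.48·e^(−0.264×2.9) = 0.2232
φ(5.4) = 0.48·e^(−0.264×5.4) = 0.1154
Δφ = 0.2232 − 0.1154 = 0.1079

0.108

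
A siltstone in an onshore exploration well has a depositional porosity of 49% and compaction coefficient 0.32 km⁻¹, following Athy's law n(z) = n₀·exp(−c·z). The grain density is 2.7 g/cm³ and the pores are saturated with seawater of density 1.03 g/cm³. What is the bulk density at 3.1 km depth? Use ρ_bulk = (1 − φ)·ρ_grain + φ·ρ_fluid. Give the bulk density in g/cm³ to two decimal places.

2.40 g/cm³

Porosity at depth: n = 0.49·exp(−0.32×3.1) = 0.49×0.3708 = 0.1817
Bulk density: ρ_b = (1−n)ρ_g + n·ρ_f = 0.8183×2.7 + 0.1817×1.03
       = 2.209 + 0.187 = 2.397 g/cm³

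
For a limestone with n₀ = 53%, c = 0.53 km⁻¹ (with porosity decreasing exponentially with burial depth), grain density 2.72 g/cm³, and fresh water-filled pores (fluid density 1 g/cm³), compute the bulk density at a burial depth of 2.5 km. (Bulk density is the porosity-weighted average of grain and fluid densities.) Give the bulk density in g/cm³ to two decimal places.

2.48 g/cm³

Porosity at depth: n = 0.53·exp(−0.53×2.5) = 0.53×0.2658 = 0.1409
Bulk density: ρ_b = (1−n)ρ_g + n·ρ_f = 0.8591×2.72 + 0.1409×1
       = 2.337 + 0.141 = 2.478 g/cm³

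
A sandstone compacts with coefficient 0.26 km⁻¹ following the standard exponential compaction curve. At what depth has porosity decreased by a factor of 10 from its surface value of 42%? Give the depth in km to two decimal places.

8.86 km

phi/phi₀ = 1/10 ⇒ exp(−c·d) = 1/10 ⇒ d = ln(10) / c
d = 2.3026 / 0.26 = 8.856 km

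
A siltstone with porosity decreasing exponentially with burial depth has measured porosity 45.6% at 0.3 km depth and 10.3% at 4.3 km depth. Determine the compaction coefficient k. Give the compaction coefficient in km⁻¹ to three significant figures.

0.372 km⁻¹

Athy: phi(Z) = phi₀ e^(−kZ) ⇒ phi₁/phi₂ = e^{k(Z₂−Z₁)} ⇒ k = ln(phi₁/phi₂)/(Z₂−Z₁)
k = ln(0.456/0.103) / (4.3 − 0.3) = ln(4.427) / 4 = 1.4878 / 4 = 0.3719 km⁻¹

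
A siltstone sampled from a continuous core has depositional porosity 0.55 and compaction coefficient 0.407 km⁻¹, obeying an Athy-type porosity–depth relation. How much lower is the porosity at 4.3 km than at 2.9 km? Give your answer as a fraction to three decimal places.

0.073

φ(2.9) = 0.55·e^(−0.407×2.9) = 0.1690
φ(4.3) = 0.55·e^(−0.407×4.3) = 0.0956
Δφ = 0.1690 − 0.0956 = 0.0734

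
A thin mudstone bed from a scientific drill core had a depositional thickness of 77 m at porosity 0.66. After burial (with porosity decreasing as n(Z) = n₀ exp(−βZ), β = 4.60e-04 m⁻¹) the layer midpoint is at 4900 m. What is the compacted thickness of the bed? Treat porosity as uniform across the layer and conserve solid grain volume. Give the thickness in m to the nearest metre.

Working in km (1 km = 1000 m; β in km⁻¹ = β in m⁻¹ × 1000):
Porosity at 4.9 km: n = 0.66·exp(−0.46×4.9) = 0.0693
Solid-volume conservation: h(1−n) = h₀(1−n₀) ⇒ h = h₀·(1−n₀)/(1−n)
h = 0.077 × (1 − 0.66)/(1 − 0.0693) = 0.077 × 0.3653 = 0.0281 km

28 m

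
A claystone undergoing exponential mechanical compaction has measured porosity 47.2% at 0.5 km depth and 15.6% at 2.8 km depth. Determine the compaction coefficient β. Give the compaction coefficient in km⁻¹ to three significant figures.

Athy: n(Z) = n₀ e^(−βZ) ⇒ n₁/n₂ = e^{β(Z₂−Z₁)} ⇒ β = ln(n₁/n₂)/(Z₂−Z₁)
β = ln(0.472/0.156) / (2.8 − 0.5) = ln(3.026) / 2.3 = 1.1071 / 2.3 = 0.4814 km⁻¹

0.481 km⁻¹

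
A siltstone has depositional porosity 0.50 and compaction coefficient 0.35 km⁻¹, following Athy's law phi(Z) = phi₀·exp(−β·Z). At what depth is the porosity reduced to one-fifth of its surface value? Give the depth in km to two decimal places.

4.60 km

phi/phi₀ = 1/5 ⇒ exp(−β·Z) = 1/5 ⇒ Z = ln(5) / β
Z = 1.6094 / 0.35 = 4.598 km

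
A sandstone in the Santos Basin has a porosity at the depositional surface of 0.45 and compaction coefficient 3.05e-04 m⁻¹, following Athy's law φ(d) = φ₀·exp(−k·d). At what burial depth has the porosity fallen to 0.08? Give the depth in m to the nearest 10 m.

5660 m

Working in km (1 km = 1000 m; k in km⁻¹ = k in m⁻¹ × 1000):
Invert Athy's law: d = ln(φ₀/φ) / k
d = ln(0.45/0.08) / 0.305 = ln(5.625) / 0.305 = 1.7272 / 0.305 = 5.663 km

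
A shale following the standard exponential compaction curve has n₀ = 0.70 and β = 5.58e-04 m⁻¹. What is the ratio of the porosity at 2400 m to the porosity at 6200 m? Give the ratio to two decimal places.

Working in km (1 km = 1000 m; β in km⁻¹ = β in m⁻¹ × 1000):
n(Z₁)/n(Z₂) = e^(−β·Z₁)/e^(−β·Z₂) = e^{β(Z₂−Z₁)}
= exp(0.558 × 3.8) = exp(2.12) = 8.3345

8.33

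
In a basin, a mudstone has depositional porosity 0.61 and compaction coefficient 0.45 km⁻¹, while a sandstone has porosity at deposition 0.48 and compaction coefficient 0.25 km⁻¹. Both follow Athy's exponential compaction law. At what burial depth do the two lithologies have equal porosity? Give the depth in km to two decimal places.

Set phi₀ₐ e^(−βₐd) = phi₀ᵦ e^(−βᵦd) ⇒ ln(phi₀ₐ/phi₀ᵦ) = (βₐ − βᵦ)·d
d = ln(0.61/0.48) / (0.45 − 0.25) = 0.2397 / 0.2 = 1.198 km

1.20 km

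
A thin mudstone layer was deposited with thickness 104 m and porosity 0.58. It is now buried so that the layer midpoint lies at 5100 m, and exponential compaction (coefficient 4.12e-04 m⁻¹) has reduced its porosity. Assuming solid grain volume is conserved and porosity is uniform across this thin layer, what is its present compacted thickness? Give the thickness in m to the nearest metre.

47 m

Working in km (1 km = 1000 m; β in km⁻¹ = β in m⁻¹ × 1000):
Porosity at 5.1 km: phi = 0.58·exp(−0.412×5.1) = 0.0709
Solid-volume conservation: h(1−phi) = h₀(1−phi₀) ⇒ h = h₀·(1−phi₀)/(1−phi)
h = 0.104 × (1 − 0.58)/(1 − 0.0709) = 0.104 × 0.4521 = 0.0470 km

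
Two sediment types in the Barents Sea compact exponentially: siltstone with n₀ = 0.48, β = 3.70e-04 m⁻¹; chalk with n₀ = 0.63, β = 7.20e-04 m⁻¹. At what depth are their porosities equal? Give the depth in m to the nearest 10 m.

780 m

Working in km (1 km = 1000 m; β in km⁻¹ = β in m⁻¹ × 1000):
Set n₀ₐ e^(−βₐZ) = n₀ᵦ e^(−βᵦZ) ⇒ ln(n₀ₐ/n₀ᵦ) = (βₐ − βᵦ)·Z
Z = ln(0.48/0.63) / (0.37 − 0.72) = -0.2719 / -0.35 = 0.777 km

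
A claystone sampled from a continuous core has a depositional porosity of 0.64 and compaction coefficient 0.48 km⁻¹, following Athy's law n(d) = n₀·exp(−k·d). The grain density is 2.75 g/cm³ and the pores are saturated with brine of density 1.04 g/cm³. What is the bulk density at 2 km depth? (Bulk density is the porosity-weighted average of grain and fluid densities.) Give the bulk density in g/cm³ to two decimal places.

Porosity at depth: n = 0.64·exp(−0.48×2) = 0.64×0.3829 = 0.2451
Bulk density: ρ_b = (1−n)ρ_g + n·ρ_f = 0.7549×2.75 + 0.2451×1.04
       = 2.076 + 0.255 = 2.331 g/cm³

2.33 g/cm³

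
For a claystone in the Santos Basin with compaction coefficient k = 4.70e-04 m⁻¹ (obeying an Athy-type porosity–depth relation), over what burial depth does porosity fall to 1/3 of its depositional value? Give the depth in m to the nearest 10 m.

Working in km (1 km = 1000 m; k in km⁻¹ = k in m⁻¹ × 1000):
φ/φ₀ = 1/3 ⇒ exp(−k·d) = 1/3 ⇒ d = ln(3) / k
d = 1.0986 / 0.47 = 2.337 km

2340 m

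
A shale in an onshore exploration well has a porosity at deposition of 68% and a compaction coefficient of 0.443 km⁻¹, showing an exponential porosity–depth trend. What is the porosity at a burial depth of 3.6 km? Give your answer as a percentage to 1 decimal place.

n = n₀·exp(−c·Z) = 0.68 × exp(−0.443 × 3.6) = 0.68 × exp(−1.595)
  = 0.68 × 0.2029 = 0.1380

13.8%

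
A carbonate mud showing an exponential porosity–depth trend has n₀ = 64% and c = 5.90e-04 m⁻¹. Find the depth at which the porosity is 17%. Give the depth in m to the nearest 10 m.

Working in km (1 km = 1000 m; c in km⁻¹ = c in m⁻¹ × 1000):
Invert Athy's law: Z = ln(n₀/n) / c
Z = ln(0.64/0.17) / 0.59 = ln(3.765) / 0.59 = 1.3257 / 0.59 = 2.247 km

2250 m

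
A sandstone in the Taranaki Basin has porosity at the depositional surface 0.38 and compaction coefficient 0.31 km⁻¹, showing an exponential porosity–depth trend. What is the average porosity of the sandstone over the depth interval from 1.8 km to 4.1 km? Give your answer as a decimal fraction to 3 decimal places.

0.156

⟨φ⟩ = (1/(z₂−z₁)) ∫ φ₀ e^(−kz) dz = φ₀·(e^(−k·z₁) − e^(−k·z₂)) / (k·(z₂−z₁))
e^(−0.31×1.8) = 0.5724; e^(−0.31×4.1) = 0.2806
⟨φ⟩ = 0.38 × (0.5724 − 0.2806) / (0.31 × 2.3) = 0.38 × 0.4093 = 0.1555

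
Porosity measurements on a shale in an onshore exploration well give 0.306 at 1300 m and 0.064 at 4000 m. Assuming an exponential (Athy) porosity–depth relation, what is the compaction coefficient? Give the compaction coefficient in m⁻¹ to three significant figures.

0.000580 m⁻¹

Working in km (1 km = 1000 m; c in km⁻¹ = c in m⁻¹ × 1000):
Athy: φ(Z) = φ₀ e^(−cZ) ⇒ φ₁/φ₂ = e^{c(Z₂−Z₁)} ⇒ c = ln(φ₁/φ₂)/(Z₂−Z₁)
c = ln(0.306/0.064) / (4 − 1.3) = ln(4.781) / 2.7 = 1.5647 / 2.7 = 0.5795 km⁻¹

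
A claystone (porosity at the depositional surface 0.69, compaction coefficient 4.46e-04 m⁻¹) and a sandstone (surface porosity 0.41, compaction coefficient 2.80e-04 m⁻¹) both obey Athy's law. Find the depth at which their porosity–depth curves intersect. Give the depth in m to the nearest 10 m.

Working in km (1 km = 1000 m; β in km⁻¹ = β in m⁻¹ × 1000):
Set phi₀ₐ e^(−βₐz) = phi₀ᵦ e^(−βᵦz) ⇒ ln(phi₀ₐ/phi₀ᵦ) = (βₐ − βᵦ)·z
z = ln(0.69/0.41) / (0.446 − 0.28) = 0.5205 / 0.166 = 3.136 km

3140 m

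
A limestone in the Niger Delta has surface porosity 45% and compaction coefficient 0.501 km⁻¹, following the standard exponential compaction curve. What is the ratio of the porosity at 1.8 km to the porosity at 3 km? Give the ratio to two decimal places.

n(d₁)/n(d₂) = e^(−c·d₁)/e^(−c·d₂) = e^{c(d₂−d₁)}
= exp(0.501 × 1.2) = exp(0.6012) = 1.8243

1.82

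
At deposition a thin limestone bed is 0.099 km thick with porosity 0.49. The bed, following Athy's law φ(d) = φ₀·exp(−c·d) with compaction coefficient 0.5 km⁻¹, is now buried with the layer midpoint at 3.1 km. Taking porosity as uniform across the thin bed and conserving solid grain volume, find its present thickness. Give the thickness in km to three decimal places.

Porosity at 3.1 km: φ = 0.49·exp(−0.5×3.1) = 0.1040
Solid-volume conservation: h(1−φ) = h₀(1−φ₀) ⇒ h = h₀·(1−φ₀)/(1−φ)
h = 0.099 × (1 − 0.49)/(1 − 0.1040) = 0.099 × 0.5692 = 0.0564 km

0.056 km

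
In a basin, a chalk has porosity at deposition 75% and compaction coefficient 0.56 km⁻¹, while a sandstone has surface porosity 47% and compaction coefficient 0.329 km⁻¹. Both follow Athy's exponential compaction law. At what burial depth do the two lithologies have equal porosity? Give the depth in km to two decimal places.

Set φ₀ₐ e^(−βₐd) = φ₀ᵦ e^(−βᵦd) ⇒ ln(φ₀ₐ/φ₀ᵦ) = (βₐ − βᵦ)·d
d = ln(0.75/0.47) / (0.56 − 0.329) = 0.4673 / 0.231 = 2.023 km

2.02 km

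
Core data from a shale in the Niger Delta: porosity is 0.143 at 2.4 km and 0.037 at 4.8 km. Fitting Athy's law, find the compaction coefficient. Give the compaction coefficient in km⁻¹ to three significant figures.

0.563 km⁻¹

Athy: n(d) = n₀ e^(−βd) ⇒ n₁/n₂ = e^{β(d₂−d₁)} ⇒ β = ln(n₁/n₂)/(d₂−d₁)
β = ln(0.143/0.037) / (4.8 − 2.4) = ln(3.865) / 2.4 = 1.3519 / 2.4 = 0.5633 km⁻¹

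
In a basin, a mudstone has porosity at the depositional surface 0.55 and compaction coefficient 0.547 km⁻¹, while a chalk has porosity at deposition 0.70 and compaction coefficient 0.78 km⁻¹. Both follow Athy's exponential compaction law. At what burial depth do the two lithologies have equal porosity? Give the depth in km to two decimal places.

1.04 km

Set φ₀ₐ e^(−cₐZ) = φ₀ᵦ e^(−cᵦZ) ⇒ ln(φ₀ₐ/φ₀ᵦ) = (cₐ − cᵦ)·Z
Z = ln(0.55/0.7) / (0.547 − 0.78) = -0.2412 / -0.233 = 1.035 km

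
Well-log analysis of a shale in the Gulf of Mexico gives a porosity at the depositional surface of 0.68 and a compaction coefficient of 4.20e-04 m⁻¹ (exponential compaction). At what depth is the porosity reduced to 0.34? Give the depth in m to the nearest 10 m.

Working in km (1 km = 1000 m; c in km⁻¹ = c in m⁻¹ × 1000):
Invert Athy's law: d = ln(phi₀/phi) / c
d = ln(0.68/0.34) / 0.42 = ln(2) / 0.42 = 0.6931 / 0.42 = 1.650 km

1650 m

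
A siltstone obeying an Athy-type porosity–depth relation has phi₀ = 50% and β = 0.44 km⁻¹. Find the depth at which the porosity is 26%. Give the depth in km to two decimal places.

1.49 km

Invert Athy's law: z = ln(phi₀/phi) / β
z = ln(0.5/0.26) / 0.44 = ln(1.923) / 0.44 = 0.6539 / 0.44 = 1.486 km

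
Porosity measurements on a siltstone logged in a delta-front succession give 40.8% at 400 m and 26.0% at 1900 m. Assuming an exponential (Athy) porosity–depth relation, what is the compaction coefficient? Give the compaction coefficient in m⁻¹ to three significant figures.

Working in km (1 km = 1000 m; k in km⁻¹ = k in m⁻¹ × 1000):
Athy: phi(z) = phi₀ e^(−kz) ⇒ phi₁/phi₂ = e^{k(z₂−z₁)} ⇒ k = ln(phi₁/phi₂)/(z₂−z₁)
k = ln(0.408/0.26) / (1.9 − 0.4) = ln(1.569) / 1.5 = 0.4506 / 1.5 = 0.3004 km⁻¹

0.000300 m⁻¹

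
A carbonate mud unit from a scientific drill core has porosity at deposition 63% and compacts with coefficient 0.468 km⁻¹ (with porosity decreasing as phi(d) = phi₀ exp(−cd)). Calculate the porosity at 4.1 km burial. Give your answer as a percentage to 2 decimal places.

phi = phi₀·exp(−c·d) = 0.63 × exp(−0.468 × 4.1) = 0.63 × exp(−1.919)
  = 0.63 × 0.1468 = 0.0925

9.25%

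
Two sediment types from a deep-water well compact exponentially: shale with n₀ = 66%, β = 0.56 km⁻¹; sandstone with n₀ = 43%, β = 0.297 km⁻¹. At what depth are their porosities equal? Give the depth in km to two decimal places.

Set n₀ₐ e^(−βₐz) = n₀ᵦ e^(−βᵦz) ⇒ ln(n₀ₐ/n₀ᵦ) = (βₐ − βᵦ)·z
z = ln(0.66/0.43) / (0.56 − 0.297) = 0.4285 / 0.263 = 1.629 km

1.63 km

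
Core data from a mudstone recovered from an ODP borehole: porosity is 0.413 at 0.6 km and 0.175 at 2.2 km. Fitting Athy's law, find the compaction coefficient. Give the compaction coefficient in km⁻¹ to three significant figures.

0.537 km⁻¹

Athy: n(z) = n₀ e^(−kz) ⇒ n₁/n₂ = e^{k(z₂−z₁)} ⇒ k = ln(n₁/n₂)/(z₂−z₁)
k = ln(0.413/0.175) / (2.2 − 0.6) = ln(2.36) / 1.6 = 0.8587 / 1.6 = 0.5367 km⁻¹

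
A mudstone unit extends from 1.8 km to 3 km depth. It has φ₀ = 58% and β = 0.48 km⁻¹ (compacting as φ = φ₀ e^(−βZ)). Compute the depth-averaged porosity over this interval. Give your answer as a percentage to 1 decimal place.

18.6%

⟨φ⟩ = (1/(Z₂−Z₁)) ∫ φ₀ e^(−βZ) dZ = φ₀·(e^(−β·Z₁) − e^(−β·Z₂)) / (β·(Z₂−Z₁))
e^(−0.48×1.8) = 0.4215; e^(−0.48×3) = 0.2369
⟨φ⟩ = 0.58 × (0.4215 − 0.2369) / (0.48 × 1.2) = 0.58 × 0.3204 = 0.1858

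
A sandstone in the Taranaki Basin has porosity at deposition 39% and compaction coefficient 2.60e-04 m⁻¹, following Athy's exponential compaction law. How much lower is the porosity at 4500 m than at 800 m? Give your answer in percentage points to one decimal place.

Working in km (1 km = 1000 m; k in km⁻¹ = k in m⁻¹ × 1000):
φ(0.8) = 0.39·e^(−0.26×0.8) = 0.3168
φ(4.5) = 0.39·e^(−0.26×4.5) = 0.1210
Δφ = 0.3168 − 0.1210 = 0.1957

19.6 percentage points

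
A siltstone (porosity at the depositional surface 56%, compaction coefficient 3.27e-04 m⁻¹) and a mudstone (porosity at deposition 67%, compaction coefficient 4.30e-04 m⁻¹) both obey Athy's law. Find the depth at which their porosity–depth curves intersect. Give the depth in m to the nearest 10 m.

Working in km (1 km = 1000 m; k in km⁻¹ = k in m⁻¹ × 1000):
Set n₀ₐ e^(−kₐz) = n₀ᵦ e^(−kᵦz) ⇒ ln(n₀ₐ/n₀ᵦ) = (kₐ − kᵦ)·z
z = ln(0.56/0.67) / (0.327 − 0.43) = -0.1793 / -0.103 = 1.741 km

1740 m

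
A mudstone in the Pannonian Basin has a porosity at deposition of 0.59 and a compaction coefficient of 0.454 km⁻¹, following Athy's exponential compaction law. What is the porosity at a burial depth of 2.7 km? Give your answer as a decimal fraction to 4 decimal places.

phi = phi₀·exp(−c·d) = 0.59 × exp(−0.454 × 2.7) = 0.59 × exp(−1.226)
  = 0.59 × 0.2935 = 0.1732

0.1732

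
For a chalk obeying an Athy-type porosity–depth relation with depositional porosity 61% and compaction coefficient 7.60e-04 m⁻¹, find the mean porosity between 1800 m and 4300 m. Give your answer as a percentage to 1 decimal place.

Working in km (1 km = 1000 m; β in km⁻¹ = β in m⁻¹ × 1000):
⟨φ⟩ = (1/(Z₂−Z₁)) ∫ φ₀ e^(−βZ) dZ = φ₀·(e^(−β·Z₁) − e^(−β·Z₂)) / (β·(Z₂−Z₁))
e^(−0.76×1.8) = 0.2546; e^(−0.76×4.3) = 0.0381
⟨φ⟩ = 0.61 × (0.2546 − 0.0381) / (0.76 × 2.5) = 0.61 × 0.1140 = 0.0695

7.0%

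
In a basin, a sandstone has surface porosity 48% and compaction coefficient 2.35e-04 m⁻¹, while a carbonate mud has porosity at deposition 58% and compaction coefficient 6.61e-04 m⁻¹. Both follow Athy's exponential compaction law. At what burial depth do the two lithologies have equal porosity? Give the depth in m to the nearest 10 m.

Working in km (1 km = 1000 m; β in km⁻¹ = β in m⁻¹ × 1000):
Set phi₀ₐ e^(−βₐZ) = phi₀ᵦ e^(−βᵦZ) ⇒ ln(phi₀ₐ/phi₀ᵦ) = (βₐ − βᵦ)·Z
Z = ln(0.48/0.58) / (0.235 − 0.661) = -0.1892 / -0.426 = 0.444 km

440 m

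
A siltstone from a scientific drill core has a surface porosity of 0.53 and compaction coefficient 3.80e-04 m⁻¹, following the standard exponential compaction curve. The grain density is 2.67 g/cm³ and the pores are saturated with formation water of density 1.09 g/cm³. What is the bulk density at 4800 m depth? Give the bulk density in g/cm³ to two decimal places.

2.53 g/cm³

Working in km (1 km = 1000 m; k in km⁻¹ = k in m⁻¹ × 1000):
Porosity at depth: φ = 0.53·exp(−0.38×4.8) = 0.53×0.1614 = 0.0855
Bulk density: ρ_b = (1−φ)ρ_g + φ·ρ_f = 0.9145×2.67 + 0.0855×1.09
       = 2.442 + 0.093 = 2.535 g/cm³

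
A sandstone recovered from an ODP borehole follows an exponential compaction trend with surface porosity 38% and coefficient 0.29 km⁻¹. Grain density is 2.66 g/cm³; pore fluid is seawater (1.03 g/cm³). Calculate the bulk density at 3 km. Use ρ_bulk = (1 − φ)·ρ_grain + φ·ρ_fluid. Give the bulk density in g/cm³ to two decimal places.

Porosity at depth: n = 0.38·exp(−0.29×3) = 0.38×0.4190 = 0.1592
Bulk density: ρ_b = (1−n)ρ_g + n·ρ_f = 0.8408×2.66 + 0.1592×1.03
       = 2.237 + 0.164 = 2.401 g/cm³

2.40 g/cm³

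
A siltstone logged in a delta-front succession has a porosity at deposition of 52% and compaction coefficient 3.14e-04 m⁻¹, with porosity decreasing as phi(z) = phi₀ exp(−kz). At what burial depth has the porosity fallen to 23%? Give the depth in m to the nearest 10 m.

Working in km (1 km = 1000 m; k in km⁻¹ = k in m⁻¹ × 1000):
Invert Athy's law: z = ln(phi₀/phi) / k
z = ln(0.52/0.23) / 0.314 = ln(2.261) / 0.314 = 0.8157 / 0.314 = 2.598 km

2600 m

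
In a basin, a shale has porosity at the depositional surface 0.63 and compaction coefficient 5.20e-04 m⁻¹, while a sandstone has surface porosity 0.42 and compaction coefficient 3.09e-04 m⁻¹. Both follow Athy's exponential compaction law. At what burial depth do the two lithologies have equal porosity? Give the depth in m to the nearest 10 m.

Working in km (1 km = 1000 m; k in km⁻¹ = k in m⁻¹ × 1000):
Set phi₀ₐ e^(−kₐZ) = phi₀ᵦ e^(−kᵦZ) ⇒ ln(phi₀ₐ/phi₀ᵦ) = (kₐ − kᵦ)·Z
Z = ln(0.63/0.42) / (0.52 − 0.309) = 0.4055 / 0.211 = 1.922 km

1920 m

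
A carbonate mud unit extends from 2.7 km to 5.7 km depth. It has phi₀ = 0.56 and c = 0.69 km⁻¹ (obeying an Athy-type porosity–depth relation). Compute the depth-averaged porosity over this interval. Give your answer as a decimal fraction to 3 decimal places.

0.037

⟨phi⟩ = (1/(z₂−z₁)) ∫ phi₀ e^(−cz) dz = phi₀·(e^(−c·z₁) − e^(−c·z₂)) / (c·(z₂−z₁))
e^(−0.69×2.7) = 0.1552; e^(−0.69×5.7) = 0.0196
⟨phi⟩ = 0.56 × (0.1552 − 0.0196) / (0.69 × 3) = 0.56 × 0.0655 = 0.0367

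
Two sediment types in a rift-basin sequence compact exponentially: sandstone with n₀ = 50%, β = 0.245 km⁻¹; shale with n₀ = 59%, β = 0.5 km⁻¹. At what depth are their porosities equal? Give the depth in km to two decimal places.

0.65 km

Set n₀ₐ e^(−βₐZ) = n₀ᵦ e^(−βᵦZ) ⇒ ln(n₀ₐ/n₀ᵦ) = (βₐ − βᵦ)·Z
Z = ln(0.5/0.59) / (0.245 − 0.5) = -0.1655 / -0.255 = 0.649 km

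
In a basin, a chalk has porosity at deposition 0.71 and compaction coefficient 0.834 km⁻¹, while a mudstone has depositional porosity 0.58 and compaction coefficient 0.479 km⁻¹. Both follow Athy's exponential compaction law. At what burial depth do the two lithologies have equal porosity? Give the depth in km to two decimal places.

Set n₀ₐ e^(−kₐZ) = n₀ᵦ e^(−kᵦZ) ⇒ ln(n₀ₐ/n₀ᵦ) = (kₐ − kᵦ)·Z
Z = ln(0.71/0.58) / (0.834 − 0.479) = 0.2022 / 0.355 = 0.570 km

0.57 km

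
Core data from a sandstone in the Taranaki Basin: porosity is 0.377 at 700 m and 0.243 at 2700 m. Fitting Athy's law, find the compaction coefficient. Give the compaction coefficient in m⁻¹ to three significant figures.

0.000220 m⁻¹

Working in km (1 km = 1000 m; c in km⁻¹ = c in m⁻¹ × 1000):
Athy: phi(d) = phi₀ e^(−cd) ⇒ phi₁/phi₂ = e^{c(d₂−d₁)} ⇒ c = ln(phi₁/phi₂)/(d₂−d₁)
c = ln(0.377/0.243) / (2.7 − 0.7) = ln(1.551) / 2 = 0.4392 / 2 = 0.2196 km⁻¹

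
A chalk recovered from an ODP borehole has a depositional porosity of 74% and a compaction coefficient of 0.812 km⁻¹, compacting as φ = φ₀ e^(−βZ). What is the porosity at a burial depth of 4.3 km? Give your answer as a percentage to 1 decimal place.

2.3%

φ = φ₀·exp(−β·Z) = 0.74 × exp(−0.812 × 4.3) = 0.74 × exp(−3.492)
  = 0.74 × 0.0305 = 0.0225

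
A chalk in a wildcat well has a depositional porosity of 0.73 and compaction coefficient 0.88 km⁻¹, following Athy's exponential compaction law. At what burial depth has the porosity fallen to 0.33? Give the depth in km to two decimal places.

Invert Athy's law: d = ln(phi₀/phi) / β
d = ln(0.73/0.33) / 0.88 = ln(2.212) / 0.88 = 0.7940 / 0.88 = 0.902 km

0.90 km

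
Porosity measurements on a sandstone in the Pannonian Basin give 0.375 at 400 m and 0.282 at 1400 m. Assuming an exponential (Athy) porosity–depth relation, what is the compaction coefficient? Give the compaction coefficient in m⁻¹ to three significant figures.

Working in km (1 km = 1000 m; c in km⁻¹ = c in m⁻¹ × 1000):
Athy: φ(d) = φ₀ e^(−cd) ⇒ φ₁/φ₂ = e^{c(d₂−d₁)} ⇒ c = ln(φ₁/φ₂)/(d₂−d₁)
c = ln(0.375/0.282) / (1.4 − 0.4) = ln(1.33) / 1 = 0.2850 / 1 = 0.285 km⁻¹

0.000285 m⁻¹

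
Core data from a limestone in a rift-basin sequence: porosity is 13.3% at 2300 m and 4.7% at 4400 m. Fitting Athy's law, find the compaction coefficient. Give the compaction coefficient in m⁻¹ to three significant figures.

0.000495 m⁻¹

Working in km (1 km = 1000 m; c in km⁻¹ = c in m⁻¹ × 1000):
Athy: phi(Z) = phi₀ e^(−cZ) ⇒ phi₁/phi₂ = e^{c(Z₂−Z₁)} ⇒ c = ln(phi₁/phi₂)/(Z₂−Z₁)
c = ln(0.133/0.047) / (4.4 − 2.3) = ln(2.83) / 2.1 = 1.0402 / 2.1 = 0.4953 km⁻¹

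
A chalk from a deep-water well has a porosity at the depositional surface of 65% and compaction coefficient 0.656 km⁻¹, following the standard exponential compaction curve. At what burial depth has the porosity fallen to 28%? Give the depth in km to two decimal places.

Invert Athy's law: z = ln(φ₀/φ) / β
z = ln(0.65/0.28) / 0.656 = ln(2.321) / 0.656 = 0.8422 / 0.656 = 1.284 km

1.28 km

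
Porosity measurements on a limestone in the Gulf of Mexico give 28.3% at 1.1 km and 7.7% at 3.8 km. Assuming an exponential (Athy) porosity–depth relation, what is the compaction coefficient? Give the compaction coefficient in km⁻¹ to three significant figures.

0.482 km⁻¹

Athy: phi(z) = phi₀ e^(−cz) ⇒ phi₁/phi₂ = e^{c(z₂−z₁)} ⇒ c = ln(phi₁/phi₂)/(z₂−z₁)
c = ln(0.283/0.077) / (3.8 − 1.1) = ln(3.675) / 2.7 = 1.3016 / 2.7 = 0.4821 km⁻¹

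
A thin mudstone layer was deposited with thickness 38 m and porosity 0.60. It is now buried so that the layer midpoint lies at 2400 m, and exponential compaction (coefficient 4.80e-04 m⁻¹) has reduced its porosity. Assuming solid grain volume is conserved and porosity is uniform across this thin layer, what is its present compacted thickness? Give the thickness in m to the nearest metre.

Working in km (1 km = 1000 m; k in km⁻¹ = k in m⁻¹ × 1000):
Porosity at 2.4 km: n = 0.6·exp(−0.48×2.4) = 0.1896
Solid-volume conservation: h(1−n) = h₀(1−n₀) ⇒ h = h₀·(1−n₀)/(1−n)
h = 0.038 × (1 − 0.6)/(1 − 0.1896) = 0.038 × 0.4936 = 0.0188 km

19 m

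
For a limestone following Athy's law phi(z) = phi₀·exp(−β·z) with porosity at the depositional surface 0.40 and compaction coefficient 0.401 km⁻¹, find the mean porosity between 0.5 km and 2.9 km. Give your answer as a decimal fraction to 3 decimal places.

⟨phi⟩ = (1/(z₂−z₁)) ∫ phi₀ e^(−βz) dz = phi₀·(e^(−β·z₁) − e^(−β·z₂)) / (β·(z₂−z₁))
e^(−0.401×0.5) = 0.8183; e^(−0.401×2.9) = 0.3126
⟨phi⟩ = 0.4 × (0.8183 − 0.3126) / (0.401 × 2.4) = 0.4 × 0.5255 = 0.2102

0.210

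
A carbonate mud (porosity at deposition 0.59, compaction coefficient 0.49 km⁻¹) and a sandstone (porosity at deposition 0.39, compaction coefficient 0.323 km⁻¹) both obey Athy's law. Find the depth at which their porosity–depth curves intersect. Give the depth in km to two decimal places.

2.48 km

Set φ₀ₐ e^(−kₐd) = φ₀ᵦ e^(−kᵦd) ⇒ ln(φ₀ₐ/φ₀ᵦ) = (kₐ − kᵦ)·d
d = ln(0.59/0.39) / (0.49 − 0.323) = 0.4140 / 0.167 = 2.479 km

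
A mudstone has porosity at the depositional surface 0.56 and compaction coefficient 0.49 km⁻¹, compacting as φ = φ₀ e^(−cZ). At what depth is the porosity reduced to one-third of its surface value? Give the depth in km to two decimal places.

φ/φ₀ = 1/3 ⇒ exp(−c·Z) = 1/3 ⇒ Z = ln(3) / c
Z = 1.0986 / 0.49 = 2.242 km

2.24 km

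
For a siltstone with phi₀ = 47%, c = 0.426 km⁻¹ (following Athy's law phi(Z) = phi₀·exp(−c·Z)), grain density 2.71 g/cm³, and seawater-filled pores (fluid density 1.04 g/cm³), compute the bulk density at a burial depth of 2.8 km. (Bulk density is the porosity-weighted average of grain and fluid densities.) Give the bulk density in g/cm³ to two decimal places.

Porosity at depth: phi = 0.47·exp(−0.426×2.8) = 0.47×0.3034 = 0.1426
Bulk density: ρ_b = (1−phi)ρ_g + phi·ρ_f = 0.8574×2.71 + 0.1426×1.04
       = 2.324 + 0.148 = 2.472 g/cm³

2.47 g/cm³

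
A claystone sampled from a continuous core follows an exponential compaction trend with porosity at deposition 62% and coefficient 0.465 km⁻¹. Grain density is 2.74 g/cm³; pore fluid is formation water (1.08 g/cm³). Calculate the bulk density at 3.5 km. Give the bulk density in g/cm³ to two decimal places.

Porosity at depth: n = 0.62·exp(−0.465×3.5) = 0.62×0.1964 = 0.1218
Bulk density: ρ_b = (1−n)ρ_g + n·ρ_f = 0.8782×2.74 + 0.1218×1.08
       = 2.406 + 0.132 = 2.538 g/cm³

2.54 g/cm³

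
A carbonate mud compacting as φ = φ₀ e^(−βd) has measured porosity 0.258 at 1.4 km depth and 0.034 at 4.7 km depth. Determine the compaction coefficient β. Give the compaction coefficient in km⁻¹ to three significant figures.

Athy: φ(d) = φ₀ e^(−βd) ⇒ φ₁/φ₂ = e^{β(d₂−d₁)} ⇒ β = ln(φ₁/φ₂)/(d₂−d₁)
β = ln(0.258/0.034) / (4.7 − 1.4) = ln(7.588) / 3.3 = 2.0266 / 3.3 = 0.6141 km⁻¹

0.614 km⁻¹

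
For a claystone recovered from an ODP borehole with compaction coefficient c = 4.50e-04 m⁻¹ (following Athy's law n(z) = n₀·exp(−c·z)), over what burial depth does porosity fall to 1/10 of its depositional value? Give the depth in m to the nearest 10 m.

5120 m

Working in km (1 km = 1000 m; c in km⁻¹ = c in m⁻¹ × 1000):
n/n₀ = 1/10 ⇒ exp(−c·z) = 1/10 ⇒ z = ln(10) / c
z = 2.3026 / 0.45 = 5.117 km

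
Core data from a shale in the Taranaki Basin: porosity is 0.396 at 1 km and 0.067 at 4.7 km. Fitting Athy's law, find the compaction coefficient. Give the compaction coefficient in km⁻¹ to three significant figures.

0.480 km⁻¹

Athy: phi(z) = phi₀ e^(−cz) ⇒ phi₁/phi₂ = e^{c(z₂−z₁)} ⇒ c = ln(phi₁/phi₂)/(z₂−z₁)
c = ln(0.396/0.067) / (4.7 − 1) = ln(5.91) / 3.7 = 1.7767 / 3.7 = 0.4802 km⁻¹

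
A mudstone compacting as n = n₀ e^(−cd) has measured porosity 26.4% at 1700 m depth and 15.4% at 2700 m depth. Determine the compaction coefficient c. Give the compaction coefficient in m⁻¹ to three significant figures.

Working in km (1 km = 1000 m; c in km⁻¹ = c in m⁻¹ × 1000):
Athy: n(d) = n₀ e^(−cd) ⇒ n₁/n₂ = e^{c(d₂−d₁)} ⇒ c = ln(n₁/n₂)/(d₂−d₁)
c = ln(0.264/0.154) / (2.7 − 1.7) = ln(1.714) / 1 = 0.5390 / 1 = 0.539 km⁻¹

0.000539 m⁻¹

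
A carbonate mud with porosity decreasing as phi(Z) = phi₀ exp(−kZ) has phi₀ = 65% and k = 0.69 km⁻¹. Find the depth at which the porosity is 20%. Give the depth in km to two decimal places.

Invert Athy's law: Z = ln(phi₀/phi) / k
Z = ln(0.65/0.2) / 0.69 = ln(3.25) / 0.69 = 1.1787 / 0.69 = 1.708 km

1.71 km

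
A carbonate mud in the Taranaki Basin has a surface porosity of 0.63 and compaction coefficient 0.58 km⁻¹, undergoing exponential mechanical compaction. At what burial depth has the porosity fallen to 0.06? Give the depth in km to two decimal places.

4.05 km

Invert Athy's law: Z = ln(phi₀/phi) / k
Z = ln(0.63/0.06) / 0.58 = ln(10.5) / 0.58 = 2.3514 / 0.58 = 4.054 km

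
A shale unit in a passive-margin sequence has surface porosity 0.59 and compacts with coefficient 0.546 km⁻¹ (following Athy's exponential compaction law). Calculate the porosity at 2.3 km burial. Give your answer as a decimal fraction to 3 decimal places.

0.168

φ = φ₀·exp(−k·z) = 0.59 × exp(−0.546 × 2.3) = 0.59 × exp(−1.256)
  = 0.59 × 0.2848 = 0.1681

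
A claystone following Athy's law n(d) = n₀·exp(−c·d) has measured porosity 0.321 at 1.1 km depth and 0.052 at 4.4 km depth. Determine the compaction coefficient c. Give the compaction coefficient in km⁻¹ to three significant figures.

0.552 km⁻¹

Athy: n(d) = n₀ e^(−cd) ⇒ n₁/n₂ = e^{c(d₂−d₁)} ⇒ c = ln(n₁/n₂)/(d₂−d₁)
c = ln(0.321/0.052) / (4.4 − 1.1) = ln(6.173) / 3.3 = 1.8202 / 3.3 = 0.5516 km⁻¹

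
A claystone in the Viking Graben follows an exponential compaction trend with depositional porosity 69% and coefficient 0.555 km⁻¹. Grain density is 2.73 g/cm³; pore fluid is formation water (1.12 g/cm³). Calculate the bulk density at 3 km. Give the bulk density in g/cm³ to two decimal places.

Porosity at depth: phi = 0.69·exp(−0.555×3) = 0.69×0.1892 = 0.1305
Bulk density: ρ_b = (1−phi)ρ_g + phi·ρ_f = 0.8695×2.73 + 0.1305×1.12
       = 2.374 + 0.146 = 2.520 g/cm³

2.52 g/cm³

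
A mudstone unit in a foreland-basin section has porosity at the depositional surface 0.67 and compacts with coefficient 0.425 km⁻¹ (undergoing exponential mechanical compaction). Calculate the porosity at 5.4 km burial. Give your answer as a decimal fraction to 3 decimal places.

φ = φ₀·exp(−β·d) = 0.67 × exp(−0.425 × 5.4) = 0.67 × exp(−2.295)
  = 0.67 × 0.1008 = 0.0675

0.068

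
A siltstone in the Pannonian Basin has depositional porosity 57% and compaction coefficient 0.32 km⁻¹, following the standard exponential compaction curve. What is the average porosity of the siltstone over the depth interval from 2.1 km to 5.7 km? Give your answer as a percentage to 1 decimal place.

17.3%

⟨phi⟩ = (1/(d₂−d₁)) ∫ phi₀ e^(−cd) dd = phi₀·(e^(−c·d₁) − e^(−c·d₂)) / (c·(d₂−d₁))
e^(−0.32×2.1) = 0.5107; e^(−0.32×5.7) = 0.1614
⟨phi⟩ = 0.57 × (0.5107 − 0.1614) / (0.32 × 3.6) = 0.57 × 0.3032 = 0.1728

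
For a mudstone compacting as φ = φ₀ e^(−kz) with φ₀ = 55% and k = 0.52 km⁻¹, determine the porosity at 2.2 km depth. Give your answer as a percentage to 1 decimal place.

φ = φ₀·exp(−k·z) = 0.55 × exp(−0.52 × 2.2) = 0.55 × exp(−1.144)
  = 0.55 × 0.3185 = 0.1752

17.5%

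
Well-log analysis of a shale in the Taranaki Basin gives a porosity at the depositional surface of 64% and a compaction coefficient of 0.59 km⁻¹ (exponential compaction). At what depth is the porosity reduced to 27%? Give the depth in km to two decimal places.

Invert Athy's law: z = ln(phi₀/phi) / c
z = ln(0.64/0.27) / 0.59 = ln(2.37) / 0.59 = 0.8630 / 0.59 = 1.463 km

1.46 km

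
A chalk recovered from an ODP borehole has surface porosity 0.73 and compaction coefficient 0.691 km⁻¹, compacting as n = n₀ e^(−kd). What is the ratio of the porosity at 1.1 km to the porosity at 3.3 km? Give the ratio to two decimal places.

4.57

n(d₁)/n(d₂) = e^(−k·d₁)/e^(−k·d₂) = e^{k(d₂−d₁)}
= exp(0.691 × 2.2) = exp(1.52) = 4.5731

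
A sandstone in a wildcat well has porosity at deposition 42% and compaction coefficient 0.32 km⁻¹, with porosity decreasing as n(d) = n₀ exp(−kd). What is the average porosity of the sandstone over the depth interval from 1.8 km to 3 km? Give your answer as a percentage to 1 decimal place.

⟨n⟩ = (1/(d₂−d₁)) ∫ n₀ e^(−kd) dd = n₀·(e^(−k·d₁) − e^(−k·d₂)) / (k·(d₂−d₁))
e^(−0.32×1.8) = 0.5621; e^(−0.32×3) = 0.3829
⟨n⟩ = 0.42 × (0.5621 − 0.3829) / (0.32 × 1.2) = 0.42 × 0.4668 = 0.1961

19.6%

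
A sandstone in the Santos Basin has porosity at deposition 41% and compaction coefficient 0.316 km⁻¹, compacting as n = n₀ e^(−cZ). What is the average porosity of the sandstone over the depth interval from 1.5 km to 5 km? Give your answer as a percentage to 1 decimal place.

15.4%

⟨n⟩ = (1/(Z₂−Z₁)) ∫ n₀ e^(−cZ) dZ = n₀·(e^(−c·Z₁) − e^(−c·Z₂)) / (c·(Z₂−Z₁))
e^(−0.316×1.5) = 0.6225; e^(−0.316×5) = 0.2060
⟨n⟩ = 0.41 × (0.6225 − 0.2060) / (0.316 × 3.5) = 0.41 × 0.3766 = 0.1544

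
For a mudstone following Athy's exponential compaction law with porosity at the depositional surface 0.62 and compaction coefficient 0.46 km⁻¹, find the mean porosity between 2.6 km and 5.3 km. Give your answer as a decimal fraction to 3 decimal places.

0.107

⟨φ⟩ = (1/(Z₂−Z₁)) ∫ φ₀ e^(−kZ) dZ = φ₀·(e^(−k·Z₁) − e^(−k·Z₂)) / (k·(Z₂−Z₁))
e^(−0.46×2.6) = 0.3024; e^(−0.46×5.3) = 0.0873
⟨φ⟩ = 0.62 × (0.3024 − 0.0873) / (0.46 × 2.7) = 0.62 × 0.1732 = 0.1074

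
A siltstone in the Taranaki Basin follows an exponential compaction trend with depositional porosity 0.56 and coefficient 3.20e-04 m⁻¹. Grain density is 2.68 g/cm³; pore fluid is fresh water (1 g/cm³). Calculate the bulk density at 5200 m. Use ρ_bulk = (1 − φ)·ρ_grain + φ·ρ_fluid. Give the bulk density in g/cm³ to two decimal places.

2.50 g/cm³

Working in km (1 km = 1000 m; β in km⁻¹ = β in m⁻¹ × 1000):
Porosity at depth: φ = 0.56·exp(−0.32×5.2) = 0.56×0.1894 = 0.1061
Bulk density: ρ_b = (1−φ)ρ_g + φ·ρ_f = 0.8939×2.68 + 0.1061×1
       = 2.396 + 0.106 = 2.502 g/cm³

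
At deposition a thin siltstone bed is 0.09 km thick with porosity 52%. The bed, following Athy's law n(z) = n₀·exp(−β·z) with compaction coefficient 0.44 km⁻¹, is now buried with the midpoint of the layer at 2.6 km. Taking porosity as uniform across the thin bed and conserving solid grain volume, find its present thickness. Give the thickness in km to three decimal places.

Porosity at 2.6 km: n = 0.52·exp(−0.44×2.6) = 0.1656
Solid-volume conservation: h(1−n) = h₀(1−n₀) ⇒ h = h₀·(1−n₀)/(1−n)
h = 0.09 × (1 − 0.52)/(1 − 0.1656) = 0.09 × 0.5753 = 0.0518 km

0.052 km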